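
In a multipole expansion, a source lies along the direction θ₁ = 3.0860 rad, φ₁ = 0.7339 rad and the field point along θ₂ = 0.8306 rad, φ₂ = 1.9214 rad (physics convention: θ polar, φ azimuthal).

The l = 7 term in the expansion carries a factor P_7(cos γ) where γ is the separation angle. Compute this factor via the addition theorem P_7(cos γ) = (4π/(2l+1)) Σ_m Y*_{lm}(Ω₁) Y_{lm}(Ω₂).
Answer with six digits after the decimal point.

-0.258749

Term-by-term m-sum for l=7 (normalisation 4π/15 = 0.837758):
  [-7]  conj(Y_{7,-7})(Ω₁) = 0.00000 - 0.00000j ; Y_{7,-7}(Ω₂) = 0.03795 - 0.04623j ; Δ = -0.00000 - 0.00000j
  [-6]  conj(Y_{7,-6})(Ω₁) = 0.00000 + 0.00000j ; Y_{7,-6}(Ω₂) = 0.10384 + 0.17609j ; Δ = -0.00000 + 0.00000j
  [-5]  conj(Y_{7,-5})(Ω₁) = -0.00000 - 0.00000j ; Y_{7,-5}(Ω₂) = -0.38901 + 0.07168j ; Δ = 0.00000 + 0.00000j
  [-4]  conj(Y_{7,-4})(Ω₁) = 0.00007 - 0.00001j ; Y_{7,-4}(Ω₂) = 0.07181 - 0.42242j ; Δ = -0.00000 - 0.00003j
  [-3]  conj(Y_{7,-3})(Ω₁) = -0.00089 + 0.00122j ; Y_{7,-3}(Ω₂) = 0.09920 + 0.05666j ; Δ = -0.00016 + 0.00007j
  [-2]  conj(Y_{7,-2})(Ω₁) = -0.00235 - 0.02277j ; Y_{7,-2}(Ω₂) = 0.23946 - 0.20219j ; Δ = -0.00517 - 0.00498j
  [-1]  conj(Y_{7,-1})(Ω₁) = 0.16517 + 0.14898j ; Y_{7,-1}(Ω₂) = 0.09128 + 0.24959j ; Δ = -0.02211 + 0.05483j
  [+0]  conj(Y_{7,0})(Ω₁) = -1.04578 + 0.00000j ; Y_{7,0}(Ω₂) = 0.24288 + 0.00000j ; Δ = -0.25399 + 0.00000j
  [+1]  conj(Y_{7,1})(Ω₁) = -0.16517 + 0.14898j ; Y_{7,1}(Ω₂) = -0.09128 + 0.24959j ; Δ = -0.02211 - 0.05483j
  [+2]  conj(Y_{7,2})(Ω₁) = -0.00235 + 0.02277j ; Y_{7,2}(Ω₂) = 0.23946 + 0.20219j ; Δ = -0.00517 + 0.00498j
  [+3]  conj(Y_{7,3})(Ω₁) = 0.00089 + 0.00122j ; Y_{7,3}(Ω₂) = -0.09920 + 0.05666j ; Δ = -0.00016 - 0.00007j
  [+4]  conj(Y_{7,4})(Ω₁) = 0.00007 + 0.00001j ; Y_{7,4}(Ω₂) = 0.07181 + 0.42242j ; Δ = -0.00000 + 0.00003j
  [+5]  conj(Y_{7,5})(Ω₁) = 0.00000 - 0.00000j ; Y_{7,5}(Ω₂) = 0.38901 + 0.07168j ; Δ = 0.00000 - 0.00000j
  [+6]  conj(Y_{7,6})(Ω₁) = 0.00000 - 0.00000j ; Y_{7,6}(Ω₂) = 0.10384 - 0.17609j ; Δ = -0.00000 - 0.00000j
  [+7]  conj(Y_{7,7})(Ω₁) = -0.00000 - 0.00000j ; Y_{7,7}(Ω₂) = -0.03795 - 0.04623j ; Δ = -0.00000 + 0.00000j
Σ over m = -0.30886 + 0.00000j; ×(4π/15) → -0.25875 + 0.00000j. Real part: -0.258749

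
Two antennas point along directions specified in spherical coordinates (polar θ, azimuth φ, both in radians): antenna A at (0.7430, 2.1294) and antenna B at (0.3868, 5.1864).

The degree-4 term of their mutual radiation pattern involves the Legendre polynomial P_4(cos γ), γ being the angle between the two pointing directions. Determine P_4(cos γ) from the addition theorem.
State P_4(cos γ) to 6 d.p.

Expand P_4 via completeness: Σ_{m} conj(Y_{4,m}) at Ω₁ times Y_{4,m} at Ω₂ —
  m=-4: (-0.057092, 0.073016) × (-0.002863, -0.008491) = (0.000783, 0.000276)  (running Σ = (0.000783, 0.000276))
  m=-3: (0.283814, 0.029915) × (-0.061538, -0.009223) = (-0.017189, -0.004458)  (running Σ = (-0.016406, -0.004183))
  m=-2: (-0.187600, -0.384829) × (-0.138939, 0.193480) = (0.100522, 0.017171)  (running Σ = (0.084116, 0.012988))
  m=-1: (-0.099489, 0.159181) × (0.226620, 0.441736) = (-0.092862, -0.007874)  (running Σ = (-0.008746, 0.005114))
  m=0: (-0.314765, -0.000000) × (0.319126, 0.000000) = (-0.100450, -0.000000)  (running Σ = (-0.109195, 0.005114))
  m=1: (0.099489, 0.159181) × (-0.226620, 0.441736) = (-0.092862, 0.007874)  (running Σ = (-0.202057, 0.012988))
  m=2: (-0.187600, 0.384829) × (-0.138939, -0.193480) = (0.100522, -0.017171)  (running Σ = (-0.101535, -0.004183))
  m=3: (-0.283814, 0.029915) × (0.061538, -0.009223) = (-0.017189, 0.004458)  (running Σ = (-0.118725, 0.000276))
  m=4: (-0.057092, -0.073016) × (-0.002863, 0.008491) = (0.000783, -0.000276)  (running Σ = (-0.117941, -0.000000))
Accumulated sum (-0.117941, -0.000000); after 4π/(2l+1) scaling, (-0.164677, -0.000000) ⇒ P_4 = -0.164677

-0.164677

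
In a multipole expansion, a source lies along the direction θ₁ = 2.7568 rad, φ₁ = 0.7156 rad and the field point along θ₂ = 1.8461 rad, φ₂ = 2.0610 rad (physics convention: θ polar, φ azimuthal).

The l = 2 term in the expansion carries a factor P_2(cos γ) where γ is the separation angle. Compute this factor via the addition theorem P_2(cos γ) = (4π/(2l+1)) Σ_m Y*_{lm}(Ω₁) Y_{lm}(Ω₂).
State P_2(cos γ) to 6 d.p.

Term-by-term m-sum for l=2 (normalisation 4π/5 = 2.513274):
  m=-2: +0.007573+0.053897i × -0.199143+0.297175i = -0.017525-0.008483i  (running Σ = -0.017525-0.008483i)
  m=-1: -0.202851-0.176341i × +0.095150+0.178301i = +0.012140-0.052947i  (running Σ = -0.005384-0.061430i)
  m=0: +0.497467-0.000000i × -0.245473+0.000000i = -0.122114+0.000000i  (running Σ = -0.127499-0.061430i)
  m=1: +0.202851-0.176341i × -0.095150+0.178301i = +0.012140+0.052947i  (running Σ = -0.115358-0.008483i)
  m=2: +0.007573-0.053897i × -0.199143-0.297175i = -0.017525+0.008483i  (running Σ = -0.132883+0.000000i)
Σ over m = -0.132883+0.000000i; ×(4π/5) → -0.333972+0.000000i. Real part: -0.333972

-0.333972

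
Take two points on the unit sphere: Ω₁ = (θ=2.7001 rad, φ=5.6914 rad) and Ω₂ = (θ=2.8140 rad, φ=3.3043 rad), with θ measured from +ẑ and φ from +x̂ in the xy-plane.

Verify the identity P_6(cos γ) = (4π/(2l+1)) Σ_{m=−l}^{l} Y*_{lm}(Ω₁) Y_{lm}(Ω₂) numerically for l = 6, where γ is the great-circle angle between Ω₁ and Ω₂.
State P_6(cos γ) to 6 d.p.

-0.297002

Term-by-term m-sum for l=6 (normalisation 4π/13 = 0.966644):
  [-6]  conj(Y_{6,-6})(Ω₁) = -0.00270 + 0.00117j ; Y_{6,-6}(Ω₂) = 0.00030 - 0.00044j ; Δ = -0.00000 + 0.00000j
  [-5]  conj(Y_{6,-5})(Ω₁) = 0.02119 + 0.00391j ; Y_{6,-5}(Ω₂) = 0.00375 - 0.00397j ; Δ = 0.00010 - 0.00007j
  [-4]  conj(Y_{6,-4})(Ω₁) = -0.06794 - 0.06647j ; Y_{6,-4}(Ω₂) = 0.02696 - 0.02053j ; Δ = -0.00320 - 0.00040j
  [-3]  conj(Y_{6,-3})(Ω₁) = 0.05592 + 0.26954j ; Y_{6,-3}(Ω₂) = 0.12450 - 0.06611j ; Δ = 0.02478 + 0.02986j
  [-2]  conj(Y_{6,-2})(Ω₁) = 0.18719 - 0.45901j ; Y_{6,-2}(Ω₂) = 0.36373 - 0.12273j ; Δ = 0.01175 - 0.18993j
  [-1]  conj(Y_{6,-1})(Ω₁) = -0.33383 + 0.22438j ; Y_{6,-1}(Ω₂) = 0.57301 - 0.09406j ; Δ = -0.17018 + 0.15997j
  [+0]  conj(Y_{6,0})(Ω₁) = -0.22112 + 0.00000j ; Y_{6,0}(Ω₂) = 0.15269 + 0.00000j ; Δ = -0.03376 + 0.00000j
  [+1]  conj(Y_{6,1})(Ω₁) = 0.33383 + 0.22438j ; Y_{6,1}(Ω₂) = -0.57301 - 0.09406j ; Δ = -0.17018 - 0.15997j
  [+2]  conj(Y_{6,2})(Ω₁) = 0.18719 + 0.45901j ; Y_{6,2}(Ω₂) = 0.36373 + 0.12273j ; Δ = 0.01175 + 0.18993j
  [+3]  conj(Y_{6,3})(Ω₁) = -0.05592 + 0.26954j ; Y_{6,3}(Ω₂) = -0.12450 - 0.06611j ; Δ = 0.02478 - 0.02986j
  [+4]  conj(Y_{6,4})(Ω₁) = -0.06794 + 0.06647j ; Y_{6,4}(Ω₂) = 0.02696 + 0.02053j ; Δ = -0.00320 + 0.00040j
  [+5]  conj(Y_{6,5})(Ω₁) = -0.02119 + 0.00391j ; Y_{6,5}(Ω₂) = -0.00375 - 0.00397j ; Δ = 0.00010 + 0.00007j
  [+6]  conj(Y_{6,6})(Ω₁) = -0.00270 - 0.00117j ; Y_{6,6}(Ω₂) = 0.00030 + 0.00044j ; Δ = -0.00000 - 0.00000j
Total Σ_m = -0.30725 + 0.00000j. Multiply by 0.966644: -0.29700 + 0.00000j. P_6(cos γ) = -0.297002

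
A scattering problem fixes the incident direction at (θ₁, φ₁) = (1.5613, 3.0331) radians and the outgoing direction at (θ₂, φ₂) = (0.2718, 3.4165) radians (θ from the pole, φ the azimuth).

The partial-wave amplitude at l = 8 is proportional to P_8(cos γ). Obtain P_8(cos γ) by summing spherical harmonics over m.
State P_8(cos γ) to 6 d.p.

-0.168827

Addition theorem: P_8(cos γ) = (4π/17) Σ_m Y*_{lm}(Ω₁) Y_{lm}(Ω₂), m = −8…8:
  m=-8: Y*=(0.333052, -0.393130)  Y=(-0.000008, -0.000011)  product (-0.000007, -0.000001)
  m=-7: Y*=(-0.014194, 0.013476)  Y=(0.000069, 0.000187)  product (-0.000004, -0.000002)
  m=-6: Y*=(-0.298955, 0.227718)  Y=(-0.000143, -0.001815)  product (0.000456, 0.000510)
  m=-5: Y*=(0.019826, -0.011951)  Y=(-0.002326, 0.011699)  product (0.000094, 0.000260)
  m=-4: Y*=(0.306158, -0.141885)  Y=(0.026198, -0.051425)  product (0.000724, -0.019461)
  m=-3: Y*=(-0.023556, 0.007950)  Y=(-0.137633, 0.148906)  product (0.002058, -0.004602)
  m=-2: Y*=(-0.314020, 0.069228)  Y=(0.411232, -0.252024)  product (-0.111688, 0.107609)
  m=-1: Y*=(0.025450, -0.002772)  Y=(-0.606822, 0.171153)  product (-0.014969, 0.006038)
  m=+0: Y*=(0.317005, -0.000000)  Y=(0.057661, 0.000000)  product (0.018279, 0.000000)
  m=+1: Y*=(-0.025450, -0.002772)  Y=(0.606822, 0.171153)  product (-0.014969, -0.006038)
  m=+2: Y*=(-0.314020, -0.069228)  Y=(0.411232, 0.252024)  product (-0.111688, -0.107609)
  m=+3: Y*=(0.023556, 0.007950)  Y=(0.137633, 0.148906)  product (0.002058, 0.004602)
  m=+4: Y*=(0.306158, 0.141885)  Y=(0.026198, 0.051425)  product (0.000724, 0.019461)
  m=+5: Y*=(-0.019826, -0.011951)  Y=(0.002326, 0.011699)  product (0.000094, -0.000260)
  m=+6: Y*=(-0.298955, -0.227718)  Y=(-0.000143, 0.001815)  product (0.000456, -0.000510)
  m=+7: Y*=(0.014194, 0.013476)  Y=(-0.000069, 0.000187)  product (-0.000004, 0.000002)
  m=+8: Y*=(0.333052, 0.393130)  Y=(-0.000008, 0.000011)  product (-0.000007, 0.000001)
Σ over m = (-0.228392, -0.000000); ×(4π/17) → (-0.168827, -0.000000). Real part: -0.168827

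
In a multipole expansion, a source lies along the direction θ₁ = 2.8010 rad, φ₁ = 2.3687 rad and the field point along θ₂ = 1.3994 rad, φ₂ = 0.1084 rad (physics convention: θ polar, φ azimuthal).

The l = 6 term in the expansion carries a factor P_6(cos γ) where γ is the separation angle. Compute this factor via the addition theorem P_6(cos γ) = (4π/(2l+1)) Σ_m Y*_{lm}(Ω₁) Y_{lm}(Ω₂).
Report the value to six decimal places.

0.254196

Term-by-term m-sum for l=6 (normalisation 4π/13 = 0.966644):
  m=-6: Y*=-0.000050+0.000669i  Y=+0.351873-0.267718i  product +0.000161+0.000249i
  m=-5: Y*=-0.004920+0.004340i  Y=+0.227118-0.136759i  product -0.000524+0.001659i
  m=-4: Y*=-0.038923-0.001949i  Y=-0.207540+0.096088i  product +0.008265-0.003336i
  m=-3: Y*=-0.105410-0.113632i  Y=-0.269922+0.091010i  product +0.038794+0.021078i
  m=-2: Y*=+0.010048-0.401639i  Y=+0.155738-0.034303i  product -0.012213-0.062895i
  m=-1: Y*=+0.408012-0.397932i  Y=+0.286004-0.031125i  product +0.104307-0.126509i
  m=+0: Y*=+0.104202-0.000000i  Y=-0.140260+0.000000i  product -0.014615+0.000000i
  m=+1: Y*=-0.408012-0.397932i  Y=-0.286004-0.031125i  product +0.104307+0.126509i
  m=+2: Y*=+0.010048+0.401639i  Y=+0.155738+0.034303i  product -0.012213+0.062895i
  m=+3: Y*=+0.105410-0.113632i  Y=+0.269922+0.091010i  product +0.038794-0.021078i
  m=+4: Y*=-0.038923+0.001949i  Y=-0.207540-0.096088i  product +0.008265+0.003336i
  m=+5: Y*=+0.004920+0.004340i  Y=-0.227118-0.136759i  product -0.000524-0.001659i
  m=+6: Y*=-0.000050-0.000669i  Y=+0.351873+0.267718i  product +0.000161-0.000249i
Accumulated sum +0.262968-0.000000i; after 4π/(2l+1) scaling, +0.254196-0.000000i ⇒ P_6 = 0.254196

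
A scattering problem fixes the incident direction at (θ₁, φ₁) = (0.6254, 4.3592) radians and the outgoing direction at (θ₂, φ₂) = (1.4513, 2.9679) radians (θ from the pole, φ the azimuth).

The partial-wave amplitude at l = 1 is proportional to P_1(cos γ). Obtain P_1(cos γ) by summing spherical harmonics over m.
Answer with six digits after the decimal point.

0.200421

Term-by-term m-sum for l=1 (normalisation 4π/3 = 4.188790):
  m=-1: Y*=(-0.069960, -0.189775)  Y=(-0.337869, -0.059283)  product (0.012387, 0.068267)
  m=+0: Y*=(0.396124, -0.000000)  Y=(0.058247, 0.000000)  product (0.023073, 0.000000)
  m=+1: Y*=(0.069960, -0.189775)  Y=(0.337869, -0.059283)  product (0.012387, -0.068267)
Σ over m = (0.047847, 0.000000); ×(4π/3) → (0.200421, 0.000000). Real part: 0.200421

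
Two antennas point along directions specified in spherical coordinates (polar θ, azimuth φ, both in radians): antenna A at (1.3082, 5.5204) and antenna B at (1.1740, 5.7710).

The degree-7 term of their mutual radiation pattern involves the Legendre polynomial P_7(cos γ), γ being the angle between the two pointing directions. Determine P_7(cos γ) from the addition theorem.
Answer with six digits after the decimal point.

0.200468

Expand P_7 via completeness: Σ_{m} conj(Y_{7,m}) at Ω₁ times Y_{7,m} at Ω₂ —
  [-7]  conj(Y_{7,-7})(Ω₁) = (0.229855, 0.317176) ; Y_{7,-7}(Ω₂) = (-0.256384, -0.121863) ; Δ = (-0.020279, -0.109330)
  [-6]  conj(Y_{7,-6})(Ω₁) = (-0.053288, 0.390346) ; Y_{7,-6}(Ω₂) = (-0.444022, 0.030455) ; Δ = (0.011773, -0.174945)
  [-5]  conj(Y_{7,-5})(Ω₁) = (0.029895, -0.023798) ; Y_{7,-5}(Ω₂) = (-0.192791, 0.126494) ; Δ = (-0.002753, 0.008369)
  [-4]  conj(Y_{7,-4})(Ω₁) = (0.350487, 0.031789) ; Y_{7,-4}(Ω₂) = (0.099902, -0.192861) ; Δ = (0.041145, -0.064419)
  [-3]  conj(Y_{7,-3})(Ω₁) = (0.052294, 0.059917) ; Y_{7,-3}(Ω₂) = (-0.010898, -0.318148) ; Δ = (0.018493, -0.017290)
  [-2]  conj(Y_{7,-2})(Ω₁) = (0.014105, -0.311677) ; Y_{7,-2}(Ω₂) = (0.047062, 0.077379) ; Δ = (0.024781, -0.013577)
  [-1]  conj(Y_{7,-1})(Ω₁) = (0.088323, -0.084416) ; Y_{7,-1}(Ω₂) = (0.285016, 0.160245) ; Δ = (0.038701, -0.009907)
  [+0]  conj(Y_{7,0})(Ω₁) = (-0.297597, -0.000000) ; Y_{7,0}(Ω₂) = (-0.052317, 0.000000) ; Δ = (0.015569, 0.000000)
  [+1]  conj(Y_{7,1})(Ω₁) = (-0.088323, -0.084416) ; Y_{7,1}(Ω₂) = (-0.285016, 0.160245) ; Δ = (0.038701, 0.009907)
  [+2]  conj(Y_{7,2})(Ω₁) = (0.014105, 0.311677) ; Y_{7,2}(Ω₂) = (0.047062, -0.077379) ; Δ = (0.024781, 0.013577)
  [+3]  conj(Y_{7,3})(Ω₁) = (-0.052294, 0.059917) ; Y_{7,3}(Ω₂) = (0.010898, -0.318148) ; Δ = (0.018493, 0.017290)
  [+4]  conj(Y_{7,4})(Ω₁) = (0.350487, -0.031789) ; Y_{7,4}(Ω₂) = (0.099902, 0.192861) ; Δ = (0.041145, 0.064419)
  [+5]  conj(Y_{7,5})(Ω₁) = (-0.029895, -0.023798) ; Y_{7,5}(Ω₂) = (0.192791, 0.126494) ; Δ = (-0.002753, -0.008369)
  [+6]  conj(Y_{7,6})(Ω₁) = (-0.053288, -0.390346) ; Y_{7,6}(Ω₂) = (-0.444022, -0.030455) ; Δ = (0.011773, 0.174945)
  [+7]  conj(Y_{7,7})(Ω₁) = (-0.229855, 0.317176) ; Y_{7,7}(Ω₂) = (0.256384, -0.121863) ; Δ = (-0.020279, 0.109330)
Σ over m = (0.239291, 0.000000); ×(4π/15) → (0.200468, 0.000000). Real part: 0.200468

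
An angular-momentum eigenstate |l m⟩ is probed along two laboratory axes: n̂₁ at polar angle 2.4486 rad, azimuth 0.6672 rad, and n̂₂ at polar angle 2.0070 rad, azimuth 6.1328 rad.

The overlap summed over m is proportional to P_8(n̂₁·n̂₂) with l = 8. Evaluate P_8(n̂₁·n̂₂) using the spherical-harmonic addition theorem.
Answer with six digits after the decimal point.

Summing Y*_{l m}(θ₁,φ₁)·Y_{l m}(θ₂,φ₂) over m ∈ [−8, 8]; prefactor 4π/(2·8+1) = 0.739198:
  term(m=-8) = (0.003246, 0.000855)   from Y*(Ω₁)=(0.008369, -0.011595), Y(Ω₂)=(0.084384, 0.219046)
  term(m=-7) = (0.025542, -0.016017)   from Y*(Ω₁)=(0.002891, 0.068821), Y(Ω₂)=(-0.216759, -0.380251)
  term(m=-6) = (0.013544, -0.069259)   from Y*(Ω₁)=(-0.131276, -0.152981), Y(Ω₂)=(0.216981, 0.274732)
  term(m=-5) = (0.015499, 0.021506)   from Y*(Ω₁)=(0.383922, 0.075592), Y(Ω₂)=(0.049480, 0.046274)
  term(m=-4) = (0.167880, 0.021735)   from Y*(Ω₁)=(-0.420488, 0.215073), Y(Ω₂)=(-0.295504, -0.202834)
  term(m=-3) = (0.018862, -0.015530)   from Y*(Ω₁)=(0.093189, -0.202765), Y(Ω₂)=(0.098534, 0.047738)
  term(m=-2) = (0.004926, -0.076413)   from Y*(Ω₁)=(-0.058982, -0.244839), Y(Ω₂)=(0.290396, 0.090075)
  term(m=-1) = (-0.043064, -0.045929)   from Y*(Ω₁)=(0.284123, 0.223806), Y(Ω₂)=(-0.172110, -0.026080)
  term(m=+0) = (-0.040881, 0.000000)   from Y*(Ω₁)=(0.145658, -0.000000), Y(Ω₂)=(-0.280666, 0.000000)
  term(m=+1) = (-0.043064, 0.045929)   from Y*(Ω₁)=(-0.284123, 0.223806), Y(Ω₂)=(0.172110, -0.026080)
  term(m=+2) = (0.004926, 0.076413)   from Y*(Ω₁)=(-0.058982, 0.244839), Y(Ω₂)=(0.290396, -0.090075)
  term(m=+3) = (0.018862, 0.015530)   from Y*(Ω₁)=(-0.093189, -0.202765), Y(Ω₂)=(-0.098534, 0.047738)
  term(m=+4) = (0.167880, -0.021735)   from Y*(Ω₁)=(-0.420488, -0.215073), Y(Ω₂)=(-0.295504, 0.202834)
  term(m=+5) = (0.015499, -0.021506)   from Y*(Ω₁)=(-0.383922, 0.075592), Y(Ω₂)=(-0.049480, 0.046274)
  term(m=+6) = (0.013544, 0.069259)   from Y*(Ω₁)=(-0.131276, 0.152981), Y(Ω₂)=(0.216981, -0.274732)
  term(m=+7) = (0.025542, 0.016017)   from Y*(Ω₁)=(-0.002891, 0.068821), Y(Ω₂)=(0.216759, -0.380251)
  term(m=+8) = (0.003246, -0.000855)   from Y*(Ω₁)=(0.008369, 0.011595), Y(Ω₂)=(0.084384, -0.219046)
Total Σ_m = (0.371989, 0.000000). Multiply by 0.739198: (0.274974, 0.000000). P_8(cos γ) = 0.274974

0.274974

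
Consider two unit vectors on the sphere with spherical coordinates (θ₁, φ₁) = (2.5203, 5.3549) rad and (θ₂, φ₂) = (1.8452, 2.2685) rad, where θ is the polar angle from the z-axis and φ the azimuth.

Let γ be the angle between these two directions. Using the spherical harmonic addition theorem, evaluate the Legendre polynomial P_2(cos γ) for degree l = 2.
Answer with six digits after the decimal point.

-0.327496

Summing Y*_{l m}(θ₁,φ₁)·Y_{l m}(θ₂,φ₂) over m ∈ [−2, 2]; prefactor 4π/(2·2+1) = 2.513274:
  m=-2: -0.03689 - 0.12557j × -0.06245 + 0.35242j = 0.04656 - 0.00516j  (running Σ = 0.04656 - 0.00516j)
  m=-1: -0.21910 + 0.29274j × 0.12946 + 0.15442j = -0.07357 + 0.00406j  (running Σ = -0.02701 - 0.00110j)
  m=0: 0.31020 + 0.00000j × -0.24592 + 0.00000j = -0.07628 + 0.00000j  (running Σ = -0.10329 - 0.00110j)
  m=1: 0.21910 + 0.29274j × -0.12946 + 0.15442j = -0.07357 - 0.00406j  (running Σ = -0.17686 - 0.00516j)
  m=2: -0.03689 + 0.12557j × -0.06245 - 0.35242j = 0.04656 + 0.00516j  (running Σ = -0.13031 + 0.00000j)
Accumulated sum -0.13031 + 0.00000j; after 4π/(2l+1) scaling, -0.32750 + 0.00000j ⇒ P_2 = -0.327496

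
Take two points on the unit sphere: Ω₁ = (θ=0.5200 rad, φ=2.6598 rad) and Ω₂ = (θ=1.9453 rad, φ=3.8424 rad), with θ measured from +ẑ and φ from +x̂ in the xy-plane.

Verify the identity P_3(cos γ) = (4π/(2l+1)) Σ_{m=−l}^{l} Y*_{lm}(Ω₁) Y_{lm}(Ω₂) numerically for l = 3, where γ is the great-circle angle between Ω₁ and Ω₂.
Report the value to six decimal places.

0.206401

Summing Y*_{l m}(θ₁,φ₁)·Y_{l m}(θ₂,φ₂) over m ∈ [−3, 3]; prefactor 4π/(2·3+1) = 1.795196:
  term(m=-3) = -0.01581 + 0.00680j   from Y*(Ω₁)=-0.00640 + 0.05078j, Y(Ω₂)=0.17050 + 0.28992j
  term(m=-2) = 0.05059 + 0.04969j   from Y*(Ω₁)=0.12494 - 0.17982j, Y(Ω₂)=-0.05452 + 0.31920j
  term(m=-1) = -0.01673 + 0.04091j   from Y*(Ω₁)=-0.39354 + 0.20578j, Y(Ω₂)=0.07607 - 0.06418j
  term(m=+0) = 0.07889 + 0.00000j   from Y*(Ω₁)=0.24792 + 0.00000j, Y(Ω₂)=0.31820 + 0.00000j
  term(m=+1) = -0.01673 - 0.04091j   from Y*(Ω₁)=0.39354 + 0.20578j, Y(Ω₂)=-0.07607 - 0.06418j
  term(m=+2) = 0.05059 - 0.04969j   from Y*(Ω₁)=0.12494 + 0.17982j, Y(Ω₂)=-0.05452 - 0.31920j
  term(m=+3) = -0.01581 - 0.00680j   from Y*(Ω₁)=0.00640 + 0.05078j, Y(Ω₂)=-0.17050 + 0.28992j
Σ over m = 0.11497 - 0.00000j; ×(4π/7) → 0.20640 - 0.00000j. Real part: 0.206401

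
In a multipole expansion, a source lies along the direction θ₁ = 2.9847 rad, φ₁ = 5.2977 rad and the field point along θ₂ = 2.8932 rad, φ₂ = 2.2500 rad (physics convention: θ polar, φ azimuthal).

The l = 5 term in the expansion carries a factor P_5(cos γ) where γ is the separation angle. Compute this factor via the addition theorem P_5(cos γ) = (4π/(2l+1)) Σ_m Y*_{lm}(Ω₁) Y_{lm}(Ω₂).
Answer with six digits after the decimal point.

0.095160

Summing Y*_{l m}(θ₁,φ₁)·Y_{l m}(θ₂,φ₂) over m ∈ [−5, 5]; prefactor 4π/(2·5+1) = 1.142397:
  m=-5: (0.000009, 0.000042) × (0.000105, 0.000403) = (-0.000000, 0.000000)  (running Σ = (-0.000000, 0.000000))
  m=-4: (0.000602, -0.000620) × (0.004735, 0.002142) = (0.000004, -0.000002)  (running Σ = (0.000004, -0.000002))
  m=-3: (-0.010092, -0.001890) × (0.034226, -0.017249) = (-0.000378, 0.000109)  (running Σ = (-0.000374, 0.000108))
  m=-2: (0.030676, 0.072521) × (0.038064, -0.176517) = (0.013969, -0.002654)  (running Σ = (0.013595, -0.002547))
  m=-1: (0.202624, -0.305716) × (-0.315787, -0.391143) = (-0.183565, 0.017286)  (running Σ = (-0.169970, 0.014740))
  m=0: (-0.770520, -0.000000) × (-0.549288, 0.000000) = (0.423238, 0.000000)  (running Σ = (0.253268, 0.014740))
  m=1: (-0.202624, -0.305716) × (0.315787, -0.391143) = (-0.183565, -0.017286)  (running Σ = (0.069703, -0.002547))
  m=2: (0.030676, -0.072521) × (0.038064, 0.176517) = (0.013969, 0.002654)  (running Σ = (0.083672, 0.000108))
  m=3: (0.010092, -0.001890) × (-0.034226, -0.017249) = (-0.000378, -0.000109)  (running Σ = (0.083294, -0.000002))
  m=4: (0.000602, 0.000620) × (0.004735, -0.002142) = (0.000004, 0.000002)  (running Σ = (0.083298, 0.000000))
  m=5: (-0.000009, 0.000042) × (-0.000105, 0.000403) = (-0.000000, -0.000000)  (running Σ = (0.083298, 0.000000))
Total Σ_m = (0.083298, 0.000000). Multiply by 1.142397: (0.095160, 0.000000). P_5(cos γ) = 0.095160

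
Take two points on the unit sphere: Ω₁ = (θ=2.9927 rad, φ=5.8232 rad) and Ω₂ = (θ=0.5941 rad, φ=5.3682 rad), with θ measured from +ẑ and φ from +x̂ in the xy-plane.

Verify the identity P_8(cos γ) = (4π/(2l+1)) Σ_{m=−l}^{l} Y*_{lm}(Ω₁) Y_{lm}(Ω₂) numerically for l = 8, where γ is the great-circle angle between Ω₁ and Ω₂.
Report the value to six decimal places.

Expand P_8 via completeness: Σ_{m} conj(Y_{8,m}) at Ω₁ times Y_{8,m} at Ω₂ —
  m=-8: -0.000000+0.000000i × +0.002529+0.004276i = -0.000000-0.000000i  (running Σ = -0.000000-0.000000i)
  m=-7: +0.000003-0.000000i × +0.029202+0.003572i = +0.000000+0.000000i  (running Σ = +0.000000+0.000000i)
  m=-6: -0.000051-0.000020i × +0.075546-0.076746i = -0.000005+0.000002i  (running Σ = -0.000005+0.000002i)
  m=-5: +0.000449+0.000503i × -0.037043-0.267776i = +0.000118-0.000139i  (running Σ = +0.000113-0.000137i)
  m=-4: -0.001644-0.005960i × -0.397981-0.226997i = -0.000699+0.002745i  (running Σ = -0.000586+0.002609i)
  m=-3: -0.007956+0.041182i × -0.413992+0.173394i = -0.003847-0.018428i  (running Σ = -0.004433-0.015820i)
  m=-2: +0.121541-0.159606i × -0.013808+0.052079i = +0.006634+0.008534i  (running Σ = +0.002201-0.007286i)
  m=-1: -0.536449+0.265773i × -0.242514-0.315193i = +0.213866+0.104631i  (running Σ = +0.216067+0.097345i)
  m=0: +0.742902-0.000000i × -0.191889+0.000000i = -0.142555+0.000000i  (running Σ = +0.073512+0.097345i)
  m=1: +0.536449+0.265773i × +0.242514-0.315193i = +0.213866-0.104631i  (running Σ = +0.287378-0.007286i)
  m=2: +0.121541+0.159606i × -0.013808-0.052079i = +0.006634-0.008534i  (running Σ = +0.294012-0.015820i)
  m=3: +0.007956+0.041182i × +0.413992+0.173394i = -0.003847+0.018428i  (running Σ = +0.290165+0.002609i)
  m=4: -0.001644+0.005960i × -0.397981+0.226997i = -0.000699-0.002745i  (running Σ = +0.289466-0.000137i)
  m=5: -0.000449+0.000503i × +0.037043-0.267776i = +0.000118+0.000139i  (running Σ = +0.289584+0.000002i)
  m=6: -0.000051+0.000020i × +0.075546+0.076746i = -0.000005-0.000002i  (running Σ = +0.289579+0.000000i)
  m=7: -0.000003-0.000000i × -0.029202+0.003572i = +0.000000-0.000000i  (running Σ = +0.289579-0.000000i)
  m=8: -0.000000-0.000000i × +0.002529-0.004276i = -0.000000+0.000000i  (running Σ = +0.289579+0.000000i)
Total Σ_m = +0.289579+0.000000i. Multiply by 0.739198: +0.214056+0.000000i. P_8(cos γ) = 0.214056

0.214056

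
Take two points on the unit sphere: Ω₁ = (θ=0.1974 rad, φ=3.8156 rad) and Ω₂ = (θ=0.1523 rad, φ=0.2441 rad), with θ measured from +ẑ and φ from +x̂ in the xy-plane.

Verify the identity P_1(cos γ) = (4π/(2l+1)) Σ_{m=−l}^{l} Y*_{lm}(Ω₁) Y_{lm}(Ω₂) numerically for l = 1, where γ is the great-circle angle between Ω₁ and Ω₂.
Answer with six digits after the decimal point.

Expand P_1 via completeness: Σ_{m} conj(Y_{1,m}) at Ω₁ times Y_{1,m} at Ω₂ —
  m=-1: Y*=-0.052942-0.042290i  Y=+0.050862-0.012668i  product -0.003228-0.001480i
  m=+0: Y*=+0.479114-0.000000i  Y=+0.482947+0.000000i  product +0.231386+0.000000i
  m=+1: Y*=+0.052942-0.042290i  Y=-0.050862-0.012668i  product -0.003228+0.001480i
Total Σ_m = +0.224930+0.000000i. Multiply by 4.188790: +0.942183+0.000000i. P_1(cos γ) = 0.942183

0.942183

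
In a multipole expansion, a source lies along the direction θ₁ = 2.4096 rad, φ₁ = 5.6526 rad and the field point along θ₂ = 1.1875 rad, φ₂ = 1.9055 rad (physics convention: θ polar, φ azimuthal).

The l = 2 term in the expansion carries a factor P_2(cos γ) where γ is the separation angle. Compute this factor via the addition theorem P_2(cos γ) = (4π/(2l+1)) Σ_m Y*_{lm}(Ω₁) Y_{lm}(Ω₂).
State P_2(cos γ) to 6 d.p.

Addition theorem: P_2(cos γ) = (4π/5) Σ_m Y*_{lm}(Ω₁) Y_{lm}(Ω₂), m = −2…2:
  m=-2: (0.052575, -0.164342) × (-0.260547, 0.206168) = (0.020184, 0.053658)  (running Σ = (0.020184, 0.053658))
  m=-1: (-0.310209, 0.226456) × (-0.088020, -0.253083) = (0.084617, 0.058576)  (running Σ = (0.104800, 0.112234))
  m=0: (0.208131, -0.000000) × (-0.183059, 0.000000) = (-0.038100, 0.000000)  (running Σ = (0.066700, 0.112234))
  m=1: (0.310209, 0.226456) × (0.088020, -0.253083) = (0.084617, -0.058576)  (running Σ = (0.151317, 0.053658))
  m=2: (0.052575, 0.164342) × (-0.260547, -0.206168) = (0.020184, -0.053658)  (running Σ = (0.171501, 0.000000))
Accumulated sum (0.171501, 0.000000); after 4π/(2l+1) scaling, (0.431028, 0.000000) ⇒ P_2 = 0.431028

0.431028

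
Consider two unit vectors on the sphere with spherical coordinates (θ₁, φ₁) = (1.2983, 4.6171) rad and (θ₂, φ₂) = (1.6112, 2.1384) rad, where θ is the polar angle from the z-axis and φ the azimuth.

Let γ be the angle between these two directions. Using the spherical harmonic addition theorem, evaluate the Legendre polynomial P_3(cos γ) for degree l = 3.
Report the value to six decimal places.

0.015482

Expand P_3 via completeness: Σ_{m} conj(Y_{3,m}) at Ω₁ times Y_{3,m} at Ω₂ —
  m=-3: (0.105104, 0.357597) × (0.412582, -0.054785) = (0.062955, 0.141780)  (running Σ = (0.062955, 0.141780))
  m=-2: (-0.250511, 0.048328) × (0.017390, -0.037365) = (-0.002551, 0.010201)  (running Σ = (0.060404, 0.151980))
  m=-1: (0.018889, 0.197627) × (0.172188, 0.270059) = (-0.050118, 0.039130)  (running Σ = (0.010286, 0.191111))
  m=0: (-0.264931, -0.000000) × (0.045098, 0.000000) = (-0.011948, -0.000000)  (running Σ = (-0.001662, 0.191111))
  m=1: (-0.018889, 0.197627) × (-0.172188, 0.270059) = (-0.050118, -0.039130)  (running Σ = (-0.051780, 0.151980))
  m=2: (-0.250511, -0.048328) × (0.017390, 0.037365) = (-0.002551, -0.010201)  (running Σ = (-0.054331, 0.141780))
  m=3: (-0.105104, 0.357597) × (-0.412582, -0.054785) = (0.062955, -0.141780)  (running Σ = (0.008624, 0.000000))
Total Σ_m = (0.008624, 0.000000). Multiply by 1.795196: (0.015482, 0.000000). P_3(cos γ) = 0.015482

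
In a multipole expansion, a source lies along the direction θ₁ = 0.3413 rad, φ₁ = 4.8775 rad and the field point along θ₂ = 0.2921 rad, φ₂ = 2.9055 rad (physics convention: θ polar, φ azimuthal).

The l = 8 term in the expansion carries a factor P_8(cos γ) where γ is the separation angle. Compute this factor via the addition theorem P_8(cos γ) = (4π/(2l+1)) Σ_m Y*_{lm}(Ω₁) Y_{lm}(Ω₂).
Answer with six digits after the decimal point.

-0.334005

Term-by-term m-sum for l=8 (normalisation 4π/17 = 0.739198):
  [-8]  conj(Y_{8,-8})(Ω₁) = 0.00002 + 0.00008j ; Y_{8,-8}(Ω₂) = -0.00001 + 0.00002j ; Δ = -0.00000 - 0.00000j
  [-7]  conj(Y_{8,-7})(Ω₁) = -0.00084 + 0.00037j ; Y_{8,-7}(Ω₂) = 0.00003 - 0.00032j ; Δ = 0.00000 + 0.00000j
  [-6]  conj(Y_{8,-6})(Ω₁) = -0.00357 - 0.00545j ; Y_{8,-6}(Ω₂) = 0.00042 + 0.00271j ; Δ = 0.00001 - 0.00001j
  [-5]  conj(Y_{8,-5})(Ω₁) = 0.02441 - 0.02253j ; Y_{8,-5}(Ω₂) = -0.00631 - 0.01534j ; Δ = -0.00050 - 0.00023j
  [-4]  conj(Y_{8,-4})(Ω₁) = 0.09779 + 0.07597j ; Y_{8,-4}(Ω₂) = 0.04340 + 0.05997j ; Δ = -0.00031 + 0.00916j
  [-3]  conj(Y_{8,-3})(Ω₁) = -0.15645 + 0.28958j ; Y_{8,-3}(Ω₂) = -0.18137 - 0.15535j ; Δ = 0.07336 - 0.02822j
  [-2]  conj(Y_{8,-2})(Ω₁) = -0.53568 - 0.18362j ; Y_{8,-2}(Ω₂) = 0.45950 + 0.23468j ; Δ = -0.20306 - 0.21009j
  [-1]  conj(Y_{8,-1})(Ω₁) = 0.07275 - 0.43659j ; Y_{8,-1}(Ω₂) = -0.57213 - 0.13764j ; Δ = -0.10171 + 0.23977j
  [+0]  conj(Y_{8,0})(Ω₁) = -0.26466 + 0.00000j ; Y_{8,0}(Ω₂) = -0.04749 + 0.00000j ; Δ = 0.01257 + 0.00000j
  [+1]  conj(Y_{8,1})(Ω₁) = -0.07275 - 0.43659j ; Y_{8,1}(Ω₂) = 0.57213 - 0.13764j ; Δ = -0.10171 - 0.23977j
  [+2]  conj(Y_{8,2})(Ω₁) = -0.53568 + 0.18362j ; Y_{8,2}(Ω₂) = 0.45950 - 0.23468j ; Δ = -0.20306 + 0.21009j
  [+3]  conj(Y_{8,3})(Ω₁) = 0.15645 + 0.28958j ; Y_{8,3}(Ω₂) = 0.18137 - 0.15535j ; Δ = 0.07336 + 0.02822j
  [+4]  conj(Y_{8,4})(Ω₁) = 0.09779 - 0.07597j ; Y_{8,4}(Ω₂) = 0.04340 - 0.05997j ; Δ = -0.00031 - 0.00916j
  [+5]  conj(Y_{8,5})(Ω₁) = -0.02441 - 0.02253j ; Y_{8,5}(Ω₂) = 0.00631 - 0.01534j ; Δ = -0.00050 + 0.00023j
  [+6]  conj(Y_{8,6})(Ω₁) = -0.00357 + 0.00545j ; Y_{8,6}(Ω₂) = 0.00042 - 0.00271j ; Δ = 0.00001 + 0.00001j
  [+7]  conj(Y_{8,7})(Ω₁) = 0.00084 + 0.00037j ; Y_{8,7}(Ω₂) = -0.00003 - 0.00032j ; Δ = 0.00000 - 0.00000j
  [+8]  conj(Y_{8,8})(Ω₁) = 0.00002 - 0.00008j ; Y_{8,8}(Ω₂) = -0.00001 - 0.00002j ; Δ = -0.00000 + 0.00000j
Accumulated sum -0.45185 + 0.00000j; after 4π/(2l+1) scaling, -0.33400 + 0.00000j ⇒ P_8 = -0.334005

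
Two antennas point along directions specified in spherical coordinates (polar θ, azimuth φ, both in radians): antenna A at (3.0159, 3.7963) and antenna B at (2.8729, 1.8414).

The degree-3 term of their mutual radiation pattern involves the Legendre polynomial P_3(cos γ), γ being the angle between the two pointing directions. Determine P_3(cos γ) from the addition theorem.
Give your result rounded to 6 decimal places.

Expand P_3 via completeness: Σ_{m} conj(Y_{3,m}) at Ω₁ times Y_{3,m} at Ω₂ —
  [-3]  conj(Y_{3,-3})(Ω₁) = 0.00032 - 0.00076j ; Y_{3,-3}(Ω₂) = 0.00566 + 0.00537j ; Δ = 0.00001 - 0.00000j
  [-2]  conj(Y_{3,-2})(Ω₁) = -0.00412 - 0.01539j ; Y_{3,-2}(Ω₂) = 0.05952 - 0.03577j ; Δ = -0.00080 - 0.00077j
  [-1]  conj(Y_{3,-1})(Ω₁) = -0.12602 - 0.09674j ; Y_{3,-1}(Ω₂) = -0.08366 - 0.30156j ; Δ = -0.01863 + 0.04610j
  [+0]  conj(Y_{3,0})(Ω₁) = -0.71137 + 0.00000j ; Y_{3,0}(Ω₂) = -0.59279 + 0.00000j ; Δ = 0.42170 + 0.00000j
  [+1]  conj(Y_{3,1})(Ω₁) = 0.12602 - 0.09674j ; Y_{3,1}(Ω₂) = 0.08366 - 0.30156j ; Δ = -0.01863 - 0.04610j
  [+2]  conj(Y_{3,2})(Ω₁) = -0.00412 + 0.01539j ; Y_{3,2}(Ω₂) = 0.05952 + 0.03577j ; Δ = -0.00080 + 0.00077j
  [+3]  conj(Y_{3,3})(Ω₁) = -0.00032 - 0.00076j ; Y_{3,3}(Ω₂) = -0.00566 + 0.00537j ; Δ = 0.00001 + 0.00000j
Σ over m = 0.38285 - 0.00000j; ×(4π/7) → 0.68730 - 0.00000j. Real part: 0.687299

0.687299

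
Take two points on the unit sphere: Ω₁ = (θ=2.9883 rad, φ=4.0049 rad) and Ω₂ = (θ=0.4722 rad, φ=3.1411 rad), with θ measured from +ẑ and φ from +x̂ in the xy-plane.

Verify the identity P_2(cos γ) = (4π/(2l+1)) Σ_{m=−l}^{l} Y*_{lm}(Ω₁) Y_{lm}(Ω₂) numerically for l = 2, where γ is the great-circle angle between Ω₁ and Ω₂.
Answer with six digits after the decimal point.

0.545873

Expand P_2 via completeness: Σ_{m} conj(Y_{2,m}) at Ω₁ times Y_{2,m} at Ω₂ —
  m=-2: -0.001398+0.008897i × +0.079914+0.000079i = -0.000112+0.000711i  (running Σ = -0.000112+0.000711i)
  m=-1: +0.075768+0.088600i × -0.312938-0.000154i = -0.023697-0.027738i  (running Σ = -0.023809-0.027027i)
  m=0: +0.608723-0.000000i × +0.435033+0.000000i = +0.264815+0.000000i  (running Σ = +0.241005-0.027027i)
  m=1: -0.075768+0.088600i × +0.312938-0.000154i = -0.023697+0.027738i  (running Σ = +0.217308+0.000711i)
  m=2: -0.001398-0.008897i × +0.079914-0.000079i = -0.000112-0.000711i  (running Σ = +0.217196-0.000000i)
Total Σ_m = +0.217196-0.000000i. Multiply by 2.513274: +0.545873-0.000000i. P_2(cos γ) = 0.545873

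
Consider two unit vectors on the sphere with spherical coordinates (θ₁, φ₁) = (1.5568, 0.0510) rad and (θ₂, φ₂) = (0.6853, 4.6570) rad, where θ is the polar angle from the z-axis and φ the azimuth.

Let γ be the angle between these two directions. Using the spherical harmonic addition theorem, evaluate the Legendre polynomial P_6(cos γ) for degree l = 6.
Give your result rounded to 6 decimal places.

-0.291849

Addition theorem: P_6(cos γ) = (4π/13) Σ_m Y*_{lm}(Ω₁) Y_{lm}(Ω₂), m = −6…6:
  m=-6: Y*=(0.460372, 0.145442)  Y=(-0.029351, -0.010130)  product (-0.012039, -0.008932)
  m=-5: Y*=(0.022653, 0.005905)  Y=(-0.035975, 0.126562)  product (-0.001562, 0.002655)
  m=-4: Y*=(-0.348494, -0.072096)  Y=(0.312401, 0.070369)  product (-0.103796, -0.047046)
  m=-3: Y*=(-0.027003, -0.004164)  Y=(0.076001, -0.453159)  product (-0.003939, 0.011920)
  m=-2: Y*=(0.322797, 0.033040)  Y=(-0.268108, -0.029823)  product (-0.085559, -0.018485)
  m=-1: Y*=(0.028756, 0.001468)  Y=(0.012578, -0.226851)  product (0.000695, -0.006505)
  m=+0: Y*=(-0.316539, -0.000000)  Y=(-0.349032, 0.000000)  product (0.110482, 0.000000)
  m=+1: Y*=(-0.028756, 0.001468)  Y=(-0.012578, -0.226851)  product (0.000695, 0.006505)
  m=+2: Y*=(0.322797, -0.033040)  Y=(-0.268108, 0.029823)  product (-0.085559, 0.018485)
  m=+3: Y*=(0.027003, -0.004164)  Y=(-0.076001, -0.453159)  product (-0.003939, -0.011920)
  m=+4: Y*=(-0.348494, 0.072096)  Y=(0.312401, -0.070369)  product (-0.103796, 0.047046)
  m=+5: Y*=(-0.022653, 0.005905)  Y=(0.035975, 0.126562)  product (-0.001562, -0.002655)
  m=+6: Y*=(0.460372, -0.145442)  Y=(-0.029351, 0.010130)  product (-0.012039, 0.008932)
Total Σ_m = (-0.301920, -0.000000). Multiply by 0.966644: (-0.291849, -0.000000). P_6(cos γ) = -0.291849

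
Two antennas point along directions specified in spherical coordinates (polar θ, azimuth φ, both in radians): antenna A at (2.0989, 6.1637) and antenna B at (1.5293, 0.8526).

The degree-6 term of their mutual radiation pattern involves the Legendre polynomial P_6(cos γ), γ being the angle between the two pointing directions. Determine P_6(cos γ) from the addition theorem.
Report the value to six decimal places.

Addition theorem: P_6(cos γ) = (4π/13) Σ_m Y*_{lm}(Ω₁) Y_{lm}(Ω₂), m = −6…6:
  term(m=-6) = (0.086794, 0.041998)   from Y*(Ω₁)=(0.151242, -0.131825), Y(Ω₂)=(0.188573, 0.442053)
  term(m=-5) = (-0.004134, -0.027719)   from Y*(Ω₁)=(-0.335215, 0.228069), Y(Ω₂)=(-0.030028, 0.062261)
  term(m=-4) = (0.091162, -0.084374)   from Y*(Ω₁)=(0.316195, -0.163788), Y(Ω₂)=(0.336297, -0.092641)
  term(m=-3) = (0.003429, 0.000786)   from Y*(Ω₁)=(0.040998, -0.015360), Y(Ω₂)=(0.067041, 0.044287)
  term(m=-2) = (0.040297, 0.102864)   from Y*(Ω₁)=(-0.340648, 0.082991), Y(Ω₂)=(-0.042223, -0.312253)
  term(m=-1) = (0.004182, -0.006130)   from Y*(Ω₁)=(0.087200, -0.010469), Y(Ω₂)=(0.055603, -0.063627)
  term(m=+0) = (-0.100000, 0.000000)   from Y*(Ω₁)=(0.326351, -0.000000), Y(Ω₂)=(-0.306418, 0.000000)
  term(m=+1) = (0.004182, 0.006130)   from Y*(Ω₁)=(-0.087200, -0.010469), Y(Ω₂)=(-0.055603, -0.063627)
  term(m=+2) = (0.040297, -0.102864)   from Y*(Ω₁)=(-0.340648, -0.082991), Y(Ω₂)=(-0.042223, 0.312253)
  term(m=+3) = (0.003429, -0.000786)   from Y*(Ω₁)=(-0.040998, -0.015360), Y(Ω₂)=(-0.067041, 0.044287)
  term(m=+4) = (0.091162, 0.084374)   from Y*(Ω₁)=(0.316195, 0.163788), Y(Ω₂)=(0.336297, 0.092641)
  term(m=+5) = (-0.004134, 0.027719)   from Y*(Ω₁)=(0.335215, 0.228069), Y(Ω₂)=(0.030028, 0.062261)
  term(m=+6) = (0.086794, -0.041998)   from Y*(Ω₁)=(0.151242, 0.131825), Y(Ω₂)=(0.188573, -0.442053)
Σ over m = (0.343461, 0.000000); ×(4π/13) → (0.332004, 0.000000). Real part: 0.332004

0.332004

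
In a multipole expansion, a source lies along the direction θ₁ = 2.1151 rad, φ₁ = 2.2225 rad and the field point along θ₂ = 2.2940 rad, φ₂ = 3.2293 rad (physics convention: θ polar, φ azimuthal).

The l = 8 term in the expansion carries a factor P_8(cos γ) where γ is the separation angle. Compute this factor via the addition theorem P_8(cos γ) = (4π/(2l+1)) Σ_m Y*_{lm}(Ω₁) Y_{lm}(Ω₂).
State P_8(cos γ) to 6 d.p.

0.316594

Addition theorem: P_8(cos γ) = (4π/17) Σ_m Y*_{lm}(Ω₁) Y_{lm}(Ω₂), m = −8…8:
  term(m=-8) = -0.001514-0.007453i   from Y*(Ω₁)=+0.071054-0.129680i, Y(Ω₂)=+0.039281-0.033198i
  term(m=-7) = +0.046928-0.044999i   from Y*(Ω₁)=+0.353975-0.053666i, Y(Ω₂)=+0.148437-0.104621i
  term(m=-6) = +0.161120+0.039836i   from Y*(Ω₁)=+0.320559+0.309985i, Y(Ω₂)=+0.321838-0.186950i
  term(m=-5) = +0.028356+0.085106i   from Y*(Ω₁)=-0.023006+0.195858i, Y(Ω₂)=+0.411844-0.193152i
  term(m=-4) = +0.033099-0.040499i   from Y*(Ω₁)=+0.202386-0.119884i, Y(Ω₂)=+0.208811-0.076418i
  term(m=-3) = -0.072455-0.008824i   from Y*(Ω₁)=+0.306521+0.123964i, Y(Ω₂)=-0.213158+0.057418i
  term(m=-2) = +0.011663+0.024594i   from Y*(Ω₁)=-0.020205-0.073755i, Y(Ω₂)=-0.350468+0.062116i
  term(m=-1) = +0.011767-0.018603i   from Y*(Ω₁)=+0.208155-0.272848i, Y(Ω₂)=+0.063894-0.005618i
  term(m=+0) = -0.009632-0.000000i   from Y*(Ω₁)=-0.026441-0.000000i, Y(Ω₂)=+0.364297+0.000000i
  term(m=+1) = +0.011767+0.018603i   from Y*(Ω₁)=-0.208155-0.272848i, Y(Ω₂)=-0.063894-0.005618i
  term(m=+2) = +0.011663-0.024594i   from Y*(Ω₁)=-0.020205+0.073755i, Y(Ω₂)=-0.350468-0.062116i
  term(m=+3) = -0.072455+0.008824i   from Y*(Ω₁)=-0.306521+0.123964i, Y(Ω₂)=+0.213158+0.057418i
  term(m=+4) = +0.033099+0.040499i   from Y*(Ω₁)=+0.202386+0.119884i, Y(Ω₂)=+0.208811+0.076418i
  term(m=+5) = +0.028356-0.085106i   from Y*(Ω₁)=+0.023006+0.195858i, Y(Ω₂)=-0.411844-0.193152i
  term(m=+6) = +0.161120-0.039836i   from Y*(Ω₁)=+0.320559-0.309985i, Y(Ω₂)=+0.321838+0.186950i
  term(m=+7) = +0.046928+0.044999i   from Y*(Ω₁)=-0.353975-0.053666i, Y(Ω₂)=-0.148437-0.104621i
  term(m=+8) = -0.001514+0.007453i   from Y*(Ω₁)=+0.071054+0.129680i, Y(Ω₂)=+0.039281+0.033198i
Σ over m = +0.428293+0.000000i; ×(4π/17) → +0.316594+0.000000i. Real part: 0.316594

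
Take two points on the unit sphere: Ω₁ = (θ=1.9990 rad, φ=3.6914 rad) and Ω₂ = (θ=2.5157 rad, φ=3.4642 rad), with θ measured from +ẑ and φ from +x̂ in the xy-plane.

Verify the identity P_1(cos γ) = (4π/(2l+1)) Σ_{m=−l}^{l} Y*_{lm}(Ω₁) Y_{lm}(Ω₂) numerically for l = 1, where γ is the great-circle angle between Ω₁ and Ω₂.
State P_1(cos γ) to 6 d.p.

0.855758

Summing Y*_{l m}(θ₁,φ₁)·Y_{l m}(θ₂,φ₂) over m ∈ [−1, 1]; prefactor 4π/(2·1+1) = 4.188790:
  m=-1: -0.267981-0.164229i × -0.191956+0.064168i = +0.061979+0.014329i  (running Σ = +0.061979+0.014329i)
  m=0: -0.202886-0.000000i × -0.395983+0.000000i = +0.080339+0.000000i  (running Σ = +0.142318+0.014329i)
  m=1: +0.267981-0.164229i × +0.191956+0.064168i = +0.061979-0.014329i  (running Σ = +0.204297+0.000000i)
Σ over m = +0.204297+0.000000i; ×(4π/3) → +0.855758+0.000000i. Real part: 0.855758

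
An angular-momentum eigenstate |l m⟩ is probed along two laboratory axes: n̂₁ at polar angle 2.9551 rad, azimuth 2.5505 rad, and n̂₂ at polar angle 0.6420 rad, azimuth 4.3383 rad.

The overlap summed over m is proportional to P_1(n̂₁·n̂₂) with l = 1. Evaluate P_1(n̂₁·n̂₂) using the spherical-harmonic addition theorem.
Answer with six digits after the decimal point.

-0.810917

Term-by-term m-sum for l=1 (normalisation 4π/3 = 4.188790):
  [-1]  conj(Y_{1,-1})(Ω₁) = (-0.053190, 0.035698) ; Y_{1,-1}(Ω₂) = (-0.075600, 0.192574) ; Δ = (-0.002853, -0.012942)
  [+0]  conj(Y_{1,0})(Ω₁) = (-0.480130, -0.000000) ; Y_{1,0}(Ω₂) = (0.391322, 0.000000) ; Δ = (-0.187885, -0.000000)
  [+1]  conj(Y_{1,1})(Ω₁) = (0.053190, 0.035698) ; Y_{1,1}(Ω₂) = (0.075600, 0.192574) ; Δ = (-0.002853, 0.012942)
Σ over m = (-0.193592, 0.000000); ×(4π/3) → (-0.810917, 0.000000). Real part: -0.810917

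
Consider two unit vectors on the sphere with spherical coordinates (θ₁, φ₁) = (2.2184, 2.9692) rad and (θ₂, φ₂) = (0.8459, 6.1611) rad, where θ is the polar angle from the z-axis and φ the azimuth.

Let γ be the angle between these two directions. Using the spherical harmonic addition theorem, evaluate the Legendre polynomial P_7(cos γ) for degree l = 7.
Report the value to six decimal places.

-0.897873

Expand P_7 via completeness: Σ_{m} conj(Y_{7,m}) at Ω₁ times Y_{7,m} at Ω₂ —
  m=-7: (-0.036540, 0.095896) × (0.043239, 0.049679) = (-0.006344, 0.002331)  (running Σ = (-0.006344, 0.002331))
  m=-6: (-0.148444, 0.249652) × (0.162288, 0.145970) = (-0.060533, 0.018847)  (running Σ = (-0.066876, 0.021178))
  m=-5: (-0.287557, 0.335343) × (0.333238, 0.233118) = (-0.173999, 0.044714)  (running Σ = (-0.240876, 0.065893))
  m=-4: (-0.239238, 0.197279) × (0.366385, 0.194645) = (-0.126052, 0.025713)  (running Σ = (-0.366928, 0.091606))
  m=-3: (0.101429, -0.057695) × (0.070349, 0.026983) = (0.008692, -0.001322)  (running Σ = (-0.358236, 0.090284))
  m=-2: (0.344257, -0.123633) × (-0.322696, -0.080397) = (-0.121030, 0.012219)  (running Σ = (-0.479266, 0.102503))
  m=-1: (0.037758, -0.006574) × (-0.231114, -0.028357) = (-0.008913, 0.000449)  (running Σ = (-0.488179, 0.102952))
  m=0: (-0.351445, -0.000000) × (0.271446, 0.000000) = (-0.095398, -0.000000)  (running Σ = (-0.583577, 0.102952))
  m=1: (-0.037758, -0.006574) × (0.231114, -0.028357) = (-0.008913, -0.000449)  (running Σ = (-0.592490, 0.102503))
  m=2: (0.344257, 0.123633) × (-0.322696, 0.080397) = (-0.121030, -0.012219)  (running Σ = (-0.713521, 0.090284))
  m=3: (-0.101429, -0.057695) × (-0.070349, 0.026983) = (0.008692, 0.001322)  (running Σ = (-0.704828, 0.091606))
  m=4: (-0.239238, -0.197279) × (0.366385, -0.194645) = (-0.126052, -0.025713)  (running Σ = (-0.830881, 0.065893))
  m=5: (0.287557, 0.335343) × (-0.333238, 0.233118) = (-0.173999, -0.044714)  (running Σ = (-1.004880, 0.021178))
  m=6: (-0.148444, -0.249652) × (0.162288, -0.145970) = (-0.060533, -0.018847)  (running Σ = (-1.065413, 0.002331))
  m=7: (0.036540, 0.095896) × (-0.043239, 0.049679) = (-0.006344, -0.002331)  (running Σ = (-1.071756, 0.000000))
Total Σ_m = (-1.071756, 0.000000). Multiply by 0.837758: (-0.897873, 0.000000). P_7(cos γ) = -0.897873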